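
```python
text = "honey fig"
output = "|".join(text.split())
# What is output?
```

Trace:
`text = "honey fig"` → text = 'honey fig'
`output = "|".join(text.split())` → output = 'honey|fig'
So output = 'honey|fig'

Answer: 'honey|fig'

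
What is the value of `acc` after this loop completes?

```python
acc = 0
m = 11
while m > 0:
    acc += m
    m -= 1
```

Sum 11 down to 1
`acc` takes the values: 0 → 11 → 21 → 30 → 38 → 45 → 51 → 56 → 60 → 63 → 65 → 66

Answer: 66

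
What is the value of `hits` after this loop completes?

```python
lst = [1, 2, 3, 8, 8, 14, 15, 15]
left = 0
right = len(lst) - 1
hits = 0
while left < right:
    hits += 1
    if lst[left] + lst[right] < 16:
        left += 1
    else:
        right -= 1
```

Steps to find pair summing to 16
`hits` takes the values: 0 → 1 → 2 → 3 → 4 → 5 → 6 → 7

Answer: 7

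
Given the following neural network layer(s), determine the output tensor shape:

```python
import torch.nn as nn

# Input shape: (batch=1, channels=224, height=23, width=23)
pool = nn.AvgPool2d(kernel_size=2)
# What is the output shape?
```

Input: (1, 224, 23, 23) -> Output: (1, 224, 11, 11)

Answer: (1, 224, 11, 11)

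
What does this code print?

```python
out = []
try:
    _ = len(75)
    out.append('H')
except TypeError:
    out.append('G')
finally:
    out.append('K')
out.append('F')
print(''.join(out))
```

Execution trace: 'G' (except TypeError) → 'K' (finally) → 'F' (after the try/except). Output: GKF

Answer: GKF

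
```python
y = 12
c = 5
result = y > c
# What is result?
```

Trace:
`y = 12` → y = 12
`c = 5` → c = 5
`result = y > c` → result = True
So result = True

Answer: True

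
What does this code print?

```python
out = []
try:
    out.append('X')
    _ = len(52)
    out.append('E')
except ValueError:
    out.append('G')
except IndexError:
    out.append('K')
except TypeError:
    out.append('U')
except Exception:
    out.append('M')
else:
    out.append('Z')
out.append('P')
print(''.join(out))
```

Execution trace: 'X' (try body) → 'U' (except TypeError) → 'P' (after the try/except). Output: XUP

Answer: XUP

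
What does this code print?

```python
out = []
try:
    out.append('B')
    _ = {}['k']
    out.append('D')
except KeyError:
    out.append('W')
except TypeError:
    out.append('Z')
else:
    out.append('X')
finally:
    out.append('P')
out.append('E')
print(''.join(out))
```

Execution trace: 'B' (try body) → 'W' (except KeyError) → 'P' (finally) → 'E' (after the try/except). Output: BWPE

Answer: BWPE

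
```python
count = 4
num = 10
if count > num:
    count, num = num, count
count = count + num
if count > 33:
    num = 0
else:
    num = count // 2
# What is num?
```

Trace:
`count = 4` → count = 4
`num = 10` → num = 10
`if count > num: ...` → count > num is False → no variable changes
`count = count + num` → count = 14
`if count > 33: ...` → count > 33 is False, take else branch → num = 7
So num = 7

Answer: 7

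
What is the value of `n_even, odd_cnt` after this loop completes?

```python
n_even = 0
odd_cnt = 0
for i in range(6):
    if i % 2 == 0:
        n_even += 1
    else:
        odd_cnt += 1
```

Count evens and odds in range(6)
`n_even, odd_cnt` takes the values: (0, 0) → (1, 0) → (1, 1) → (2, 1) → (2, 2) → (3, 2) → (3, 3)

Answer: 3, 3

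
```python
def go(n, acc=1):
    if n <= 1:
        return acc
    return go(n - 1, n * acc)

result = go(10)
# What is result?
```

Accumulator trace (n, acc): (10, 1) -> (9, 10) -> (8, 90) -> (7, 720) -> (6, 5040) -> (5, 30240) -> (4, 151200) -> (3, 604800) -> (2, 1814400) -> (1, 3628800) -> return 3628800

Answer: 3628800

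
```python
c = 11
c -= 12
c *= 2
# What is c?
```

Trace:
`c = 11` → c = 11
`c -= 12` → c = -1
`c *= 2` → c = -2
So c = -2

Answer: -2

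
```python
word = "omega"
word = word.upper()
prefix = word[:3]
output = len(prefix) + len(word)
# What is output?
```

Trace:
`word = "omega"` → word = 'omega'
`word = word.upper()` → word = 'OMEGA'
`prefix = word[:3]` → prefix = 'OME'
`output = len(prefix) + len(word)` → output = 8
So output = 8

Answer: 8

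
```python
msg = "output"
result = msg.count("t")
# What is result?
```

Trace:
`msg = "output"` → msg = 'output'
`result = msg.count("t")` → result = 2
So result = 2

Answer: 2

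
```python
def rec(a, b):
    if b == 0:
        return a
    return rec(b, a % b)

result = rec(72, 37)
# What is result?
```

rec(72, 37) -> rec(37, 35) -> rec(35, 2) -> rec(2, 1) -> rec(1, 0) -> 1

Answer: 1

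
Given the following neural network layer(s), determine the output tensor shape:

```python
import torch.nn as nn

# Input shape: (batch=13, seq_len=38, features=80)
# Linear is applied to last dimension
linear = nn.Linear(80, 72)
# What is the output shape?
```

Input: (13, 38, 80) -> Output: (13, 38, 72)

Answer: (13, 38, 72)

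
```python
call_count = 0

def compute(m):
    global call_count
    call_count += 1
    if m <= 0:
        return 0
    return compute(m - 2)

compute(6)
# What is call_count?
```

Linear recursion stepping by 2: 4 calls from m=6 down to ≤0.

Answer: 4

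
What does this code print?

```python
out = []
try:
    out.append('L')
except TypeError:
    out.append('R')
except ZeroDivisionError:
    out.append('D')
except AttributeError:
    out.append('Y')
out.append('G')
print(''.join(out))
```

Execution trace: 'L' (try body, no exception) → 'G' (after the try/except). Output: LG

Answer: LG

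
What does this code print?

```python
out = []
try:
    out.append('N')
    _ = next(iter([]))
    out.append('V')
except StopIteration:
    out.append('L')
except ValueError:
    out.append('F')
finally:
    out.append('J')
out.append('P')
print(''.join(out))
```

Execution trace: 'N' (try body) → 'L' (except StopIteration) → 'J' (finally) → 'P' (after the try/except). Output: NLJP

Answer: NLJP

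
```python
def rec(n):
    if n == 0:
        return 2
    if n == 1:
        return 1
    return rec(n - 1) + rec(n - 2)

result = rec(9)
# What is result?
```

Build up from base cases: rec(0)=2, rec(1)=1, rec(2)=3, rec(3)=4, rec(4)=7, rec(5)=11, rec(6)=18, ..., rec(9)=76

Answer: 76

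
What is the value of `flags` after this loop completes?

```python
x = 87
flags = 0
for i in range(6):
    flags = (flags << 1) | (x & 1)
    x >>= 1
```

Reverse lowest 6 bits of 87
`flags` takes the values: 0 → 1 → 3 → 7 → 14 → 29 → 58

Answer: 58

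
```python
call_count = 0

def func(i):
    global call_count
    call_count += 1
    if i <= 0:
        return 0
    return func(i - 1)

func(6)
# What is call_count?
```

Linear recursion stepping by 1: 7 calls from i=6 down to ≤0.

Answer: 7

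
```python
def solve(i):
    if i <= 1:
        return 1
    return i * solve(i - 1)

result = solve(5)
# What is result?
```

solve(5) = 5 * 4 * 3 * 2 * 1 = 120

Answer: 120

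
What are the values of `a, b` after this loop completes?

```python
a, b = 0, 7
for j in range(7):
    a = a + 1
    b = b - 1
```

a goes 0→7, b goes 7→0
`a, b` takes the values: (0, 7) → (1, 7) → (1, 6) → (2, 6) → (2, 5) → (3, 5) → (3, 4) → (4, 4) → (4, 3) → (5, 3) → (5, 2) → (6, 2) → (6, 1) → (7, 1) → (7, 0)

Answer: 7, 0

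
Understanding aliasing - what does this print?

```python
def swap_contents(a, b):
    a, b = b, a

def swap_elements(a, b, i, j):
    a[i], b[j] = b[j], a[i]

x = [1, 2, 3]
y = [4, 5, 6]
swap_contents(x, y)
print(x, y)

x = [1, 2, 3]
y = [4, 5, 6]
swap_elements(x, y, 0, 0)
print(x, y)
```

Key concept: parameter rebinding vs mutation.
Step by step:
`x = [1, 2, 3]` → x = [1, 2, 3]
`y = [4, 5, 6]` → y = [4, 5, 6]
`swap_contents(x, y)` → no visible change to tracked variables
`print(x, y)` → prints [1, 2, 3] [4, 5, 6]
`x = [1, 2, 3]` → x = [1, 2, 3]
`y = [4, 5, 6]` → y = [4, 5, 6]
`swap_elements(x, y, 0, 0)` → x = [4, 2, 3]; y = [1, 5, 6]
`print(x, y)` → prints [4, 2, 3] [1, 5, 6]

Answer:
[1, 2, 3] [4, 5, 6]
[4, 2, 3] [1, 5, 6]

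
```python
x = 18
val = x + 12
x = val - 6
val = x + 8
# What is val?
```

Trace:
`x = 18` → x = 18
`val = x + 12` → val = 30
`x = val - 6` → x = 24
`val = x + 8` → val = 32
So val = 32

Answer: 32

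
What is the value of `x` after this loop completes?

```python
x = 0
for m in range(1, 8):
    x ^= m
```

XOR of 1 to 7
`x` takes the values: 0 → 1 → 3 → 0 → 4 → 1 → 7 → 0

Answer: 0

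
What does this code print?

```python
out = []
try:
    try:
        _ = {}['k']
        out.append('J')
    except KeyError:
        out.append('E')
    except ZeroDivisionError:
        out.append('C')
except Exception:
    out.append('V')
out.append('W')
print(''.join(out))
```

Execution trace: 'E' (inner except KeyError) → 'W' (after the try/except). Output: EW

Answer: EW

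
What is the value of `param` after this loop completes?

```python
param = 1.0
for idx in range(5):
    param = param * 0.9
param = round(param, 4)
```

Exponential decay: 1.0 * 0.9^5
`param` takes the values: 1.0 → 0.9 → 0.81 → 0.729 → 0.6561 → 0.59049 → 0.5905

Answer: 0.5905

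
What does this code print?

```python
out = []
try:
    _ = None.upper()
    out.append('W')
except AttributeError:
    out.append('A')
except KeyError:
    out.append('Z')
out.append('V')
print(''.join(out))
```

Execution trace: 'A' (except AttributeError) → 'V' (after the try/except). Output: AV

Answer: AV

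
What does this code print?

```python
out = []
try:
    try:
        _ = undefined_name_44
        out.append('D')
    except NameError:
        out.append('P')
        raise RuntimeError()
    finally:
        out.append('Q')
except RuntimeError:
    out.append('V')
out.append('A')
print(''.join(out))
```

Execution trace: 'P' (inner except NameError) → 'Q' (inner finally) → 'V' (outer except RuntimeError) → 'A' (after the try/except). Output: PQVA

Answer: PQVA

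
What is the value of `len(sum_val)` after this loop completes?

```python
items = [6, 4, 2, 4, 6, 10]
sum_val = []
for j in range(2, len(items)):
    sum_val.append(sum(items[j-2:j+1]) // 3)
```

Number of 3-element averages
`sum_val` takes the values: [] → [4] → [4, 3] → [4, 3, 4] → [4, 3, 4, 6]
So `len(sum_val)` = 4

Answer: 4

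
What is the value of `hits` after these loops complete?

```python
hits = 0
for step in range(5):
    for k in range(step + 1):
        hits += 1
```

Triangle: 1 + 2 + ... + 5
`hits` takes the values: 0 → 1 → 2 → 3 → 4 → 5 → 6 → 7 → 8 → 9 → 10 → 11 → 12 → 13 → 14 → 15

Answer: 15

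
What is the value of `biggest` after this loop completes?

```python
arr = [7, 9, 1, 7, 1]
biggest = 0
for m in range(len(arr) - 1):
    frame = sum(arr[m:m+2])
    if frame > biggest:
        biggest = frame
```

Max sum of 2-element window in [7, 9, 1, 7, 1]
`biggest` takes the values: 0 → 16

Answer: 16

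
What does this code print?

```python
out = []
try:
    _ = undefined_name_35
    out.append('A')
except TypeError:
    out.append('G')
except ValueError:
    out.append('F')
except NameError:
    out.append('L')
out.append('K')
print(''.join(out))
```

Execution trace: 'L' (except NameError) → 'K' (after the try/except). Output: LK

Answer: LK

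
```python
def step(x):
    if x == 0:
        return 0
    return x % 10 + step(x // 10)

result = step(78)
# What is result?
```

Sum of digits of 78: 8 + 7 = 15

Answer: 15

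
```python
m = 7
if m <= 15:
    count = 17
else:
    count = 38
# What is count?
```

Trace:
`m = 7` → m = 7
`if m <= 15: ...` → m <= 15 is True → count = 17
So count = 17

Answer: 17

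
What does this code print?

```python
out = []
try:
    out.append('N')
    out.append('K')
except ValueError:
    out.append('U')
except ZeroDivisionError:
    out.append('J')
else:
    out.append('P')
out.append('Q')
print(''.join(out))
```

Execution trace: 'N' (try body) → 'K' (try body, no exception) → 'P' (else) → 'Q' (after the try/except). Output: NKPQ

Answer: NKPQ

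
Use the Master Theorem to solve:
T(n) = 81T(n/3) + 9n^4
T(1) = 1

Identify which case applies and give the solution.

a=81, b=3, f(n)=9n^4. log_3(81) = 4. Since c=4 = 4, Case 2 applies: T(n) = Θ(n^log_b(a) · log n) = O(n^4 log n).

Answer: O(n^4 log n) - Case 2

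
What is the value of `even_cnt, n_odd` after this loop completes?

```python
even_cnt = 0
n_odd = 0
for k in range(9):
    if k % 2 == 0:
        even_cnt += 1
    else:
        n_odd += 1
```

Count evens and odds in range(9)
`even_cnt, n_odd` takes the values: (0, 0) → (1, 0) → (1, 1) → (2, 1) → (2, 2) → (3, 2) → (3, 3) → (4, 3) → (4, 4) → (5, 4)

Answer: 5, 4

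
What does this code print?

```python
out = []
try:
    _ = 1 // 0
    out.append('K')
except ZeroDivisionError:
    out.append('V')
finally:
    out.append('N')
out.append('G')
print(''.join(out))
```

Execution trace: 'V' (except ZeroDivisionError) → 'N' (finally) → 'G' (after the try/except). Output: VNG

Answer: VNG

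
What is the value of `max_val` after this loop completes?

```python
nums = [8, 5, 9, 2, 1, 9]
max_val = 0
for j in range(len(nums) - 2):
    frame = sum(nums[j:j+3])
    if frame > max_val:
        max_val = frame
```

Max sum of 3-element window in [8, 5, 9, 2, 1, 9]
`max_val` takes the values: 0 → 22

Answer: 22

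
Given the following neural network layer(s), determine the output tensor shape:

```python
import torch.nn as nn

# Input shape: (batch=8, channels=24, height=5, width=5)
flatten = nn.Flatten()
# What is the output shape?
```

Input: (8, 24, 5, 5) -> Output: (8, 600)

Answer: (8, 600)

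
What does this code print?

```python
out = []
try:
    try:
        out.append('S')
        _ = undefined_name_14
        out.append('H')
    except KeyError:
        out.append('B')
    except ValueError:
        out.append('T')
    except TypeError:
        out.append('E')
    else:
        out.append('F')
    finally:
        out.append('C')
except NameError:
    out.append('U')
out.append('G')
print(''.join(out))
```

Execution trace: 'S' (try body) → 'C' (finally) → 'U' (outer except NameError) → 'G' (after the try/except). Output: SCUG

Answer: SCUG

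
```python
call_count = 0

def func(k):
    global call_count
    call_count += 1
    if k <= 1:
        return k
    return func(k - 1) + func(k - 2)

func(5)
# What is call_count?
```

Calls(k) = 1 + Calls(k-1) + Calls(k-2); Calls(0)=Calls(1)=1. For k=5 this gives 15.

Answer: 15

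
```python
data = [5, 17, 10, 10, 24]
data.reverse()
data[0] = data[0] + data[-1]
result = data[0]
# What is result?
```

Trace:
`data = [5, 17, 10, 10, 24]` → data = [5, 17, 10, 10, 24]
`data.reverse()` → data = [24, 10, 10, 17, 5]
`data[0] = data[0] + data[-1]` → data = [29, 10, 10, 17, 5]
`result = data[0]` → result = 29
So result = 29

Answer: 29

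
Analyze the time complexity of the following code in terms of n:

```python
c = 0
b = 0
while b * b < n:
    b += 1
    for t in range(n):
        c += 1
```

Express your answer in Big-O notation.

Each loop level contributes: √n × n. Multiplying the contributions gives O(n√n).

Answer: O(n√n)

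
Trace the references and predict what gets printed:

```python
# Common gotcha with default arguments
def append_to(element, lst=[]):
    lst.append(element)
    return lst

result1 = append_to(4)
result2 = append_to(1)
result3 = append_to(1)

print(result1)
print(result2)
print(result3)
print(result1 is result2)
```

Key concept: mutable default argument gotcha.
Step by step:
`result1 = append_to(4)` → result1 = [4]
`result2 = append_to(1)` → result1 = [4, 1] (same object as result2); result2 = [4, 1] (same object as result1)
`result3 = append_to(1)` → result1 = [4, 1, 1] (same object as result2, result3); result2 = [4, 1, 1] (same object as result1, result3); result3 = [4, 1, 1] (same object as result1, result2)
`print(result1)` → prints [4, 1, 1]
`print(result2)` → prints [4, 1, 1]
`print(result3)` → prints [4, 1, 1]
`print(result1 is result2)` → prints True

Answer:
[4, 1, 1]
[4, 1, 1]
[4, 1, 1]
True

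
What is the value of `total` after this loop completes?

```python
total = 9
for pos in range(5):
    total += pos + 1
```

Start at 9, add 1 to 5 = 24
`total` takes the values: 9 → 10 → 12 → 15 → 19 → 24

Answer: 24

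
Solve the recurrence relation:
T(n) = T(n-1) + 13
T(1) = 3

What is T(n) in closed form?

Unrolling: T(n) = T(1) + 13·(n-1) = 3 + 13(n-1) = 13n - 10.

Answer: T(n) = 13n - 10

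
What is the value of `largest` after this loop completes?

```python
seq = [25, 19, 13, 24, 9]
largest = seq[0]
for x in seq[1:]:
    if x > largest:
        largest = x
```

Maximum of [25, 19, 13, 24, 9]
`largest` takes the values: 25

Answer: 25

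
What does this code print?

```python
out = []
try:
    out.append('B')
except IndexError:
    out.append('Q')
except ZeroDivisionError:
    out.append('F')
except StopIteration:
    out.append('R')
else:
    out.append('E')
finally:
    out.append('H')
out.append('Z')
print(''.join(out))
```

Execution trace: 'B' (try body, no exception) → 'E' (else) → 'H' (finally) → 'Z' (after the try/except). Output: BEHZ

Answer: BEHZ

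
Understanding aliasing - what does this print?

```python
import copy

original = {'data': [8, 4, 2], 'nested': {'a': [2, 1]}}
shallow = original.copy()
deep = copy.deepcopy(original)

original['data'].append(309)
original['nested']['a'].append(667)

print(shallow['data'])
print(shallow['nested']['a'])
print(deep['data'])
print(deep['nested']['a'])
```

Key concept: comparing shallow vs deep copy.
Step by step:
`original = {'data': [8, 4, 2], 'nested': {'a': [2, 1]}}` → original = {'data': [8, 4, 2], 'nested': {'a': [2, 1]}}
`shallow = original.copy()` → shallow = {'data': [8, 4, 2], 'nested': {'a': [2, 1]}}
`deep = copy.deepcopy(original)` → deep = {'data': [8, 4, 2], 'nested': {'a': [2, 1]}}
`original['data'].append(309)` → original = {'data': [8, 4, 2, 309], 'nested': {'a': [2, 1]}}; shallow = {'data': [8, 4, 2, 309], 'nested': {'a': [2, 1]}}
`original['nested']['a'].append(667)` → original = {'data': [8, 4, 2, 309], 'nested': {'a': [2, 1, 667]}}; shallow = {'data': [8, 4, 2, 309], 'nested': {'a': [2, 1, 667]}}
`print(shallow['data'])` → prints [8, 4, 2, 309]
`print(shallow['nested']['a'])` → prints [2, 1, 667]
`print(deep['data'])` → prints [8, 4, 2]
`print(deep['nested']['a'])` → prints [2, 1]

Answer:
[8, 4, 2, 309]
[2, 1, 667]
[8, 4, 2]
[2, 1]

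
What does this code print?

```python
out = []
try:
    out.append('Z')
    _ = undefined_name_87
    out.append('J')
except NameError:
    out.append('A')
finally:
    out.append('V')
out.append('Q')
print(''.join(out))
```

Execution trace: 'Z' (try body) → 'A' (except NameError) → 'V' (finally) → 'Q' (after the try/except). Output: ZAVQ

Answer: ZAVQ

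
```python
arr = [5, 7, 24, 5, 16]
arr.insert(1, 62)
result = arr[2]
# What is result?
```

Trace:
`arr = [5, 7, 24, 5, 16]` → arr = [5, 7, 24, 5, 16]
`arr.insert(1, 62)` → arr = [5, 62, 7, 24, 5, 16]
`result = arr[2]` → result = 7
So result = 7

Answer: 7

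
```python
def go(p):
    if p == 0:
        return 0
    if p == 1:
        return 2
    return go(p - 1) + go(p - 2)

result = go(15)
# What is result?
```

Build up from base cases: go(0)=0, go(1)=2, go(2)=2, go(3)=4, go(4)=6, go(5)=10, go(6)=16, ..., go(15)=1220

Answer: 1220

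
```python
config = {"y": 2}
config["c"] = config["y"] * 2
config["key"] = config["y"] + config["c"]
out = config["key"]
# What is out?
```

Trace:
`config = {"y": 2}` → config = {'y': 2}
`config["c"] = config["y"] * 2` → config = {'y': 2, 'c': 4}
`config["key"] = config["y"] + config["c"]` → config = {'y': 2, 'c': 4, 'key': 6}
`out = config["key"]` → out = 6
So out = 6

Answer: 6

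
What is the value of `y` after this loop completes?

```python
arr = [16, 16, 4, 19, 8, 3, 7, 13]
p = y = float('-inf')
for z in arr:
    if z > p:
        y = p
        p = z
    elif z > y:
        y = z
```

Second largest (with repeats) in [16, 16, 4, 19, 8, 3, 7, 13]
`y` takes the values: -inf → 16

Answer: 16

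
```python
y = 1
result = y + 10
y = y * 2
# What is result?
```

Trace:
`y = 1` → y = 1
`result = y + 10` → result = 11
`y = y * 2` → y = 2
So result = 11

Answer: 11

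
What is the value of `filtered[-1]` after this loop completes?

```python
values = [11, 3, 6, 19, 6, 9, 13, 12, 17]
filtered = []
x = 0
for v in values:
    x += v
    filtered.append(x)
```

Cumulative sum ends at 96
`filtered` takes the values: [] → [11] → [11, 14] → [11, 14, 20] → [11, 14, 20, 39] → [11, 14, 20, 39, 45] → [11, 14, 20, 39, 45, 54] → [11, 14, 20, 39, 45, 54, 67] → [11, 14, 20, 39, 45, 54, 67, 79] → [11, 14, 20, 39, 45, 54, 67, 79, 96]
So `filtered[-1]` = 96

Answer: 96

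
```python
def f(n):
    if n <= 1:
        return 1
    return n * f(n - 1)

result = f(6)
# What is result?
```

f(6) = 6 * 5 * 4 * 3 * 2 * 1 = 720

Answer: 720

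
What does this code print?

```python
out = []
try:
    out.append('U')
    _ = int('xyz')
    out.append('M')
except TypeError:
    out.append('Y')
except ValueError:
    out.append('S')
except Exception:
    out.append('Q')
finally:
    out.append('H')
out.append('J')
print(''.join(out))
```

Execution trace: 'U' (try body) → 'S' (except ValueError) → 'H' (finally) → 'J' (after the try/except). Output: USHJ

Answer: USHJ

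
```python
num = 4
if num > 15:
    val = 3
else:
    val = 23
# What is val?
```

Trace:
`num = 4` → num = 4
`if num > 15: ...` → num > 15 is False, take else branch → val = 23
So val = 23

Answer: 23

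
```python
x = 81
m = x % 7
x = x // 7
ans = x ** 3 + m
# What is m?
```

Trace:
`x = 81` → x = 81
`m = x % 7` → m = 4
`x = x // 7` → x = 11
`ans = x ** 3 + m` → ans = 1335
So m = 4

Answer: 4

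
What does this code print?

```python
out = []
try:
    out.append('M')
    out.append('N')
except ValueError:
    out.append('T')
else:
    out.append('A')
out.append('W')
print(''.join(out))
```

Execution trace: 'M' (try body) → 'N' (try body, no exception) → 'A' (else) → 'W' (after the try/except). Output: MNAW

Answer: MNAW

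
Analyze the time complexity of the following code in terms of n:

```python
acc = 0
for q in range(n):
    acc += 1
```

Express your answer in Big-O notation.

Each loop level contributes: n. Multiplying the contributions gives O(n).

Answer: O(n)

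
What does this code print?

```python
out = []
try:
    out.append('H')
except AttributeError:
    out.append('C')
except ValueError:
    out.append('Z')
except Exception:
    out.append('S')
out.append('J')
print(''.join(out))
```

Execution trace: 'H' (try body, no exception) → 'J' (after the try/except). Output: HJ

Answer: HJ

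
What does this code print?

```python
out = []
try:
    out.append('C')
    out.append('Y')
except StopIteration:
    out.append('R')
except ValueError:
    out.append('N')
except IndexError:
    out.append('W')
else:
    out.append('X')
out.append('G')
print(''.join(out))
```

Execution trace: 'C' (try body) → 'Y' (try body, no exception) → 'X' (else) → 'G' (after the try/except). Output: CYXG

Answer: CYXG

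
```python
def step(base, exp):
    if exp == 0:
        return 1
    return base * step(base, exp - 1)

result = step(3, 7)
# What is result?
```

step(3, 7) = 3 * 3 * 3 * 3 * 3 * 3 * 3 = 2187

Answer: 2187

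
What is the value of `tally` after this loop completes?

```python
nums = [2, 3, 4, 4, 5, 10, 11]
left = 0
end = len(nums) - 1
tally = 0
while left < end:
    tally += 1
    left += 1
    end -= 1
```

Iterations until pointers meet (list length 7)
`tally` takes the values: 0 → 1 → 2 → 3

Answer: 3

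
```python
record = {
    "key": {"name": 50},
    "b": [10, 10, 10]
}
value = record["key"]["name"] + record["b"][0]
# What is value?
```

Trace:
`record = { ...` → record = {'key': {'name': 50}, 'b': [10, 10, 10]}
`value = record["key"]["name"] + record["b"][0]` → value = 60
So value = 60

Answer: 60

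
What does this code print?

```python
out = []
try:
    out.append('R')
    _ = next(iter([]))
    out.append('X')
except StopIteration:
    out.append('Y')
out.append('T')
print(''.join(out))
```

Execution trace: 'R' (try body) → 'Y' (except StopIteration) → 'T' (after the try/except). Output: RYT

Answer: RYT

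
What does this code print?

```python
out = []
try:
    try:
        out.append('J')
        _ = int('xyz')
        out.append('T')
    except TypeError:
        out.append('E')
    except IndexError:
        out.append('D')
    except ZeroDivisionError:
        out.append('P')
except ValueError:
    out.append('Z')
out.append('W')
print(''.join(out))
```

Execution trace: 'J' (try body) → 'Z' (outer except ValueError) → 'W' (after the try/except). Output: JZW

Answer: JZW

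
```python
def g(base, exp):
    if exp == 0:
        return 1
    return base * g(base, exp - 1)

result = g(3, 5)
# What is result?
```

g(3, 5) = 3 * 3 * 3 * 3 * 3 = 243

Answer: 243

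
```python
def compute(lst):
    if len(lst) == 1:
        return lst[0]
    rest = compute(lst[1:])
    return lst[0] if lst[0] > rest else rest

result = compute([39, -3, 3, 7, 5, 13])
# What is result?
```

Recursive max over [39, -3, 3, 7, 5, 13] = 39

Answer: 39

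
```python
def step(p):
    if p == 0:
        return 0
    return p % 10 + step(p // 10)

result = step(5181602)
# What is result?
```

Sum of digits of 5181602: 2 + 0 + 6 + 1 + 8 + 1 + 5 = 23

Answer: 23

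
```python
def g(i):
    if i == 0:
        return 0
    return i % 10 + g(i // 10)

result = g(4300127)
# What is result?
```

Sum of digits of 4300127: 7 + 2 + 1 + 0 + 0 + 3 + 4 = 17

Answer: 17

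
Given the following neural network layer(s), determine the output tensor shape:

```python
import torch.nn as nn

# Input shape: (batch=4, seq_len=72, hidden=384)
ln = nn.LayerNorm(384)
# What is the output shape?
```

Input: (4, 72, 384) -> Output: (4, 72, 384)

Answer: (4, 72, 384)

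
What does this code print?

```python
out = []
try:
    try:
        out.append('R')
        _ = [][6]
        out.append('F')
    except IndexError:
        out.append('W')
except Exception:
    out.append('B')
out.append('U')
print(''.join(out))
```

Execution trace: 'R' (inner try body) → 'W' (inner except IndexError) → 'U' (after the try/except). Output: RWU

Answer: RWU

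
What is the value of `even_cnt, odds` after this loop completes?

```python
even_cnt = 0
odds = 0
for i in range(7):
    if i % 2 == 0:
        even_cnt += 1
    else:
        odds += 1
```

Count evens and odds in range(7)
`even_cnt, odds` takes the values: (0, 0) → (1, 0) → (1, 1) → (2, 1) → (2, 2) → (3, 2) → (3, 3) → (4, 3)

Answer: 4, 3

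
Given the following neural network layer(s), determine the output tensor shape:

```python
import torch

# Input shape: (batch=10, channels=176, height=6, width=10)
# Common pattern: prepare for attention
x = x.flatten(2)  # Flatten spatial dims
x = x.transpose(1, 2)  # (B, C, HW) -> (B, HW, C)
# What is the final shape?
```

Input: (10, 176, 6, 10) -> after flatten(2): (10, 176, 60) -> Output: (10, 60, 176)

Answer: (10, 60, 176)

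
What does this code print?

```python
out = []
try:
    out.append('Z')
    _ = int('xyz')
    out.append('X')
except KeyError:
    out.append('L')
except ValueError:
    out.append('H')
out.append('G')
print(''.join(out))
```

Execution trace: 'Z' (try body) → 'H' (except ValueError) → 'G' (after the try/except). Output: ZHG

Answer: ZHG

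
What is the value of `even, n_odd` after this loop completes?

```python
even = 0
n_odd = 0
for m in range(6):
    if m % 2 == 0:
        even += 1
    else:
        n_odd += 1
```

Count evens and odds in range(6)
`even, n_odd` takes the values: (0, 0) → (1, 0) → (1, 1) → (2, 1) → (2, 2) → (3, 2) → (3, 3)

Answer: 3, 3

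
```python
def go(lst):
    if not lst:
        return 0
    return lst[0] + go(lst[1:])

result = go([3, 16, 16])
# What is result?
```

3 + 16 + 16 + 0 = 35

Answer: 35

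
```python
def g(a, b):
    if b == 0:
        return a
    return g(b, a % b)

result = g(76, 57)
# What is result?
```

g(76, 57) -> g(57, 19) -> g(19, 0) -> 19

Answer: 19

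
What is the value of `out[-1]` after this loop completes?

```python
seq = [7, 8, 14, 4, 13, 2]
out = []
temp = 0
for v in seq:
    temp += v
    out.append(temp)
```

Cumulative sum ends at 48
`out` takes the values: [] → [7] → [7, 15] → [7, 15, 29] → [7, 15, 29, 33] → [7, 15, 29, 33, 46] → [7, 15, 29, 33, 46, 48]
So `out[-1]` = 48

Answer: 48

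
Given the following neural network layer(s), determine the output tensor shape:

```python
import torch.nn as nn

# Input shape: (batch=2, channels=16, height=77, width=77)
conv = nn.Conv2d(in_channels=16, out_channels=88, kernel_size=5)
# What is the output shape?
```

Input: (2, 16, 77, 77) -> Output: (2, 88, 73, 73)

Answer: (2, 88, 73, 73)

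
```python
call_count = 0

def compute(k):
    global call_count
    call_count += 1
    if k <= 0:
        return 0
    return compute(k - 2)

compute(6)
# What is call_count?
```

Linear recursion stepping by 2: 4 calls from k=6 down to ≤0.

Answer: 4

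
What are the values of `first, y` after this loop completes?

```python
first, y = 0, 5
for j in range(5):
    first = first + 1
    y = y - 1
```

first goes 0→5, y goes 5→0
`first, y` takes the values: (0, 5) → (1, 5) → (1, 4) → (2, 4) → (2, 3) → (3, 3) → (3, 2) → (4, 2) → (4, 1) → (5, 1) → (5, 0)

Answer: 5, 0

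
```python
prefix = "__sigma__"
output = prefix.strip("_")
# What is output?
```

Trace:
`prefix = "__sigma__"` → prefix = '__sigma__'
`output = prefix.strip("_")` → output = 'sigma'
So output = 'sigma'

Answer: 'sigma'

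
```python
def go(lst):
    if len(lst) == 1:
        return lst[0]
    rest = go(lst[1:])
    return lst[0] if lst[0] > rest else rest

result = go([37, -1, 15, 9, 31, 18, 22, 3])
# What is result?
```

Recursive max over [37, -1, 15, 9, 31, 18, 22, 3] = 37

Answer: 37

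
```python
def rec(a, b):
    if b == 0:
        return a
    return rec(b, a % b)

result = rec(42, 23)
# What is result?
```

rec(42, 23) -> rec(23, 19) -> rec(19, 4) -> rec(4, 3) -> rec(3, 1) -> rec(1, 0) -> 1

Answer: 1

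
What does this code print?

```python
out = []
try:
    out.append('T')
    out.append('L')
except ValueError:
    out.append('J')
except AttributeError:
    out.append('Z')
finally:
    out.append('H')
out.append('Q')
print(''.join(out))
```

Execution trace: 'T' (try body) → 'L' (try body, no exception) → 'H' (finally) → 'Q' (after the try/except). Output: TLHQ

Answer: TLHQ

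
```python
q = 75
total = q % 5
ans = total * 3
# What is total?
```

Trace:
`q = 75` → q = 75
`total = q % 5` → total = 0
`ans = total * 3` → ans = 0
So total = 0

Answer: 0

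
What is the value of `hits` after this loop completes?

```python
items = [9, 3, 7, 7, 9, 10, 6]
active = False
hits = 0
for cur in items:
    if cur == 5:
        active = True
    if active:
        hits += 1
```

Count elements after first 5 in [9, 3, 7, 7, 9, 10, 6]
`hits` takes the values: 0

Answer: 0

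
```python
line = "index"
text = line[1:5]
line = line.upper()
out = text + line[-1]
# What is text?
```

Trace:
`line = "index"` → line = 'index'
`text = line[1:5]` → text = 'ndex'
`line = line.upper()` → line = 'INDEX'
`out = text + line[-1]` → out = 'ndexX'
So text = 'ndex'

Answer: 'ndex'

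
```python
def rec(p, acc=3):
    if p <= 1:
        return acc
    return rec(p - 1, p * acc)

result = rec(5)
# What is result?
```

Accumulator trace (n, acc): (5, 3) -> (4, 15) -> (3, 60) -> (2, 180) -> (1, 360) -> return 360

Answer: 360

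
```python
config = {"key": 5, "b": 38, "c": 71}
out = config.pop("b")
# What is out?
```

Trace:
`config = {"key": 5, "b": 38, "c": 71}` → config = {'key': 5, 'b': 38, 'c': 71}
`out = config.pop("b")` → config = {'key': 5, 'c': 71}; out = 38
So out = 38

Answer: 38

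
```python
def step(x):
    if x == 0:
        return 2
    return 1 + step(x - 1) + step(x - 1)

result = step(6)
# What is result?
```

step(x) = 1 + 2·step(x-1), step(0)=2. Closed form: (2+1)·2^6 - 1 = 191.

Answer: 191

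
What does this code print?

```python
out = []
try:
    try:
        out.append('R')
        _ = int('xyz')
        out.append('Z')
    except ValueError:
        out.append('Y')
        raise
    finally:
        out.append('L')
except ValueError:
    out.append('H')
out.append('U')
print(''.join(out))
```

Execution trace: 'R' (inner try body) → 'Y' (inner except ValueError) → 'L' (inner finally) → 'H' (outer except ValueError) → 'U' (after the try/except). Output: RYLHU

Answer: RYLHU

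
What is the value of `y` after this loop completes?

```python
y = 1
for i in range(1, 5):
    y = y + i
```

Start at 1, add 1 through 4
`y` takes the values: 1 → 2 → 4 → 7 → 11

Answer: 11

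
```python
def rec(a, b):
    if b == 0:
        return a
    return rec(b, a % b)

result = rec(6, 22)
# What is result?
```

rec(6, 22) -> rec(22, 6) -> rec(6, 4) -> rec(4, 2) -> rec(2, 0) -> 2

Answer: 2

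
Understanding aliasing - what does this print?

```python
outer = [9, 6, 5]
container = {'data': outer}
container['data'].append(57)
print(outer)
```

Key concept: dict holds reference to list.
Step by step:
`outer = [9, 6, 5]` → outer = [9, 6, 5]
`container = {'data': outer}` → container = {'data': [9, 6, 5]}
`container['data'].append(57)` → outer = [9, 6, 5, 57]; container = {'data': [9, 6, 5, 57]}
`print(outer)` → prints [9, 6, 5, 57]

Answer: [9, 6, 5, 57]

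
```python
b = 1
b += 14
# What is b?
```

Trace:
`b = 1` → b = 1
`b += 14` → b = 15
So b = 15

Answer: 15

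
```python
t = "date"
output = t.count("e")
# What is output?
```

Trace:
`t = "date"` → t = 'date'
`output = t.count("e")` → output = 1
So output = 1

Answer: 1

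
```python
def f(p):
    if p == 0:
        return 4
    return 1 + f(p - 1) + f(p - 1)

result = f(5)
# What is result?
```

f(p) = 1 + 2·f(p-1), f(0)=4. Closed form: (4+1)·2^5 - 1 = 159.

Answer: 159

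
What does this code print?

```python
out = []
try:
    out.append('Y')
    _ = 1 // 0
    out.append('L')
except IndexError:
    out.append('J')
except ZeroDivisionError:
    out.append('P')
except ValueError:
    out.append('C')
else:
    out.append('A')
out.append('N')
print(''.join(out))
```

Execution trace: 'Y' (try body) → 'P' (except ZeroDivisionError) → 'N' (after the try/except). Output: YPN

Answer: YPN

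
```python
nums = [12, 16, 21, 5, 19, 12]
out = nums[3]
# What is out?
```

Trace:
`nums = [12, 16, 21, 5, 19, 12]` → nums = [12, 16, 21, 5, 19, 12]
`out = nums[3]` → out = 5
So out = 5

Answer: 5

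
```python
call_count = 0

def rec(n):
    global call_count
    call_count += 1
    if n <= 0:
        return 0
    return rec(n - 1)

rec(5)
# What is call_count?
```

Linear recursion stepping by 1: 6 calls from n=5 down to ≤0.

Answer: 6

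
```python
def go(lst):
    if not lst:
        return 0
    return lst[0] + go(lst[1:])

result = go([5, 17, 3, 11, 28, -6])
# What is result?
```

5 + 17 + 3 + 11 + 28 + (-6) + 0 = 58

Answer: 58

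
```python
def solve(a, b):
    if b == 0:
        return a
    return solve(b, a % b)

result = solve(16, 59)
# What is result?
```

solve(16, 59) -> solve(59, 16) -> solve(16, 11) -> solve(11, 5) -> solve(5, 1) -> solve(1, 0) -> 1

Answer: 1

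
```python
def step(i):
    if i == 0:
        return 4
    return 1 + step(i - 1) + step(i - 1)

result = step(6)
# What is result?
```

step(i) = 1 + 2·step(i-1), step(0)=4. Closed form: (4+1)·2^6 - 1 = 319.

Answer: 319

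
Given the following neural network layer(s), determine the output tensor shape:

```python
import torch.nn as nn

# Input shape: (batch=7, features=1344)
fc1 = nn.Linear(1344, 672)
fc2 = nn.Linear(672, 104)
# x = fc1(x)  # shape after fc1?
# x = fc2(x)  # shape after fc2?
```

Input: (7, 1344) -> after fc1: (7, 672) -> Output: (7, 104)

Answer: (7, 104)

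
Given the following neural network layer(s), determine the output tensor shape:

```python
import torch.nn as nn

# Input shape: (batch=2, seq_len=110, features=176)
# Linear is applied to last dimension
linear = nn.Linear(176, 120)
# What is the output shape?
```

Input: (2, 110, 176) -> Output: (2, 110, 120)

Answer: (2, 110, 120)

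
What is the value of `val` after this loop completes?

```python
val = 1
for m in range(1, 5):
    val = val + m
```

Start at 1, add 1 through 4
`val` takes the values: 1 → 2 → 4 → 7 → 11

Answer: 11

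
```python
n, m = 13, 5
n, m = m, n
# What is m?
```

Trace:
`n, m = 13, 5` → n = 13; m = 5
`n, m = m, n` → n = 5; m = 13
So m = 13

Answer: 13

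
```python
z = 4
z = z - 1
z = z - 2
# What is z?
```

Trace:
`z = 4` → z = 4
`z = z - 1` → z = 3
`z = z - 2` → z = 1
So z = 1

Answer: 1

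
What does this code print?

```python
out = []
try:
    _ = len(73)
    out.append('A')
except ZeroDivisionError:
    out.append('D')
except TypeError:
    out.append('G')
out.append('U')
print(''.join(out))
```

Execution trace: 'G' (except TypeError) → 'U' (after the try/except). Output: GU

Answer: GU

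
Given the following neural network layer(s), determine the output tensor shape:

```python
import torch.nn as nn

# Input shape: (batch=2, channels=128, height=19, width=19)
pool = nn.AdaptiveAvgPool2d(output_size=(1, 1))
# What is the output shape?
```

Input: (2, 128, 19, 19) -> Output: (2, 128, 1, 1)

Answer: (2, 128, 1, 1)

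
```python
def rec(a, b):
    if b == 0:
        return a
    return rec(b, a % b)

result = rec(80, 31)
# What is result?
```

rec(80, 31) -> rec(31, 18) -> rec(18, 13) -> rec(13, 5) -> rec(5, 3) -> rec(3, 2) -> rec(2, 1) -> rec(1, 0) -> 1

Answer: 1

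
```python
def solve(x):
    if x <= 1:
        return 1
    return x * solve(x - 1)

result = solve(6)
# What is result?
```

solve(6) = 6 * 5 * 4 * 3 * 2 * 1 = 720

Answer: 720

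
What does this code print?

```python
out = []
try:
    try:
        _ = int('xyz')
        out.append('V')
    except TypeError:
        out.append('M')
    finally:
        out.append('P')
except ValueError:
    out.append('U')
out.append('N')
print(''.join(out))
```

Execution trace: 'P' (inner finally) → 'U' (outer except ValueError) → 'N' (after the try/except). Output: PUN

Answer: PUN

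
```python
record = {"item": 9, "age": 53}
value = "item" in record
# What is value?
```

Trace:
`record = {"item": 9, "age": 53}` → record = {'item': 9, 'age': 53}
`value = "item" in record` → value = True
So value = True

Answer: True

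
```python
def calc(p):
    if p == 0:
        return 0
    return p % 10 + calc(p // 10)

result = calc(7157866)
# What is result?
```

Sum of digits of 7157866: 6 + 6 + 8 + 7 + 5 + 1 + 7 = 40

Answer: 40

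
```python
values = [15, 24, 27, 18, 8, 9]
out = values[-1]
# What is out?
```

Trace:
`values = [15, 24, 27, 18, 8, 9]` → values = [15, 24, 27, 18, 8, 9]
`out = values[-1]` → out = 9
So out = 9

Answer: 9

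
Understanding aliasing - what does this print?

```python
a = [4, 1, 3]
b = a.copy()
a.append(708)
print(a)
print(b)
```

Key concept: list.copy() creates independent copy.
Step by step:
`a = [4, 1, 3]` → a = [4, 1, 3]
`b = a.copy()` → b = [4, 1, 3]
`a.append(708)` → a = [4, 1, 3, 708]
`print(a)` → prints [4, 1, 3, 708]
`print(b)` → prints [4, 1, 3]

Answer:
[4, 1, 3, 708]
[4, 1, 3]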